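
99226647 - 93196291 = 6030356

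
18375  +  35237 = 53612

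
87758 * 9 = 789822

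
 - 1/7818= - 1/7818 = - 0.00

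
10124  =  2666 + 7458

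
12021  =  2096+9925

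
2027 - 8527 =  - 6500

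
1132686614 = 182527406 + 950159208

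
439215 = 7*62745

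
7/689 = 7/689 = 0.01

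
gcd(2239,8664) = 1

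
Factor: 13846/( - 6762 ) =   -  43/21 = - 3^( - 1 )*7^( - 1)*43^1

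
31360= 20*1568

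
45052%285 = 22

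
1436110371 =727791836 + 708318535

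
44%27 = 17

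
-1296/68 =  -  324/17 = - 19.06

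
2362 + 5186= 7548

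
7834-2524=5310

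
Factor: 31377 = 3^1*  10459^1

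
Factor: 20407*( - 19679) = -11^1*1789^1*20407^1 = - 401589353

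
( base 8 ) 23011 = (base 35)7X7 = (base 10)9737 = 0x2609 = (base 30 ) aoh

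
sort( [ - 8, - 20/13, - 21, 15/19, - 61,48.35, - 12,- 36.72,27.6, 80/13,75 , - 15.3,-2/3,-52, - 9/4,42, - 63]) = [ - 63, - 61, - 52, - 36.72, - 21, - 15.3,-12 , - 8,-9/4, - 20/13, - 2/3, 15/19,80/13 , 27.6,  42,  48.35 , 75]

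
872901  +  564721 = 1437622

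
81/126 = 9/14 = 0.64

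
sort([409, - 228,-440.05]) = [ - 440.05,- 228, 409 ]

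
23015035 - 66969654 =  - 43954619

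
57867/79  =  732 + 39/79 = 732.49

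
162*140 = 22680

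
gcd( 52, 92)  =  4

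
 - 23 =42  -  65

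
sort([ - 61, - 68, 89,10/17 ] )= [  -  68 , - 61, 10/17, 89 ] 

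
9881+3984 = 13865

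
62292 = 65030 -2738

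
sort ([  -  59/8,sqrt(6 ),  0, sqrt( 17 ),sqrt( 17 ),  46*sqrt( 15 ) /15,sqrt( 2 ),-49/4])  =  [ - 49/4 , - 59/8,0,  sqrt(2 ),sqrt( 6) , sqrt (17),sqrt( 17),46*sqrt( 15 )/15]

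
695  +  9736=10431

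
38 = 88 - 50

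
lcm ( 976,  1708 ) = 6832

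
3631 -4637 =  - 1006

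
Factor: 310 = 2^1*5^1*31^1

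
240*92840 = 22281600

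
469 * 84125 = 39454625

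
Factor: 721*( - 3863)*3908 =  -10884651484 = - 2^2*7^1* 103^1* 977^1*3863^1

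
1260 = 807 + 453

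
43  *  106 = 4558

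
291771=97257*3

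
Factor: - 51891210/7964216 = -2^( - 2)*3^2*5^1 * 7^1*13^( - 1)*31^1*2657^1*76579^( - 1) = - 25945605/3982108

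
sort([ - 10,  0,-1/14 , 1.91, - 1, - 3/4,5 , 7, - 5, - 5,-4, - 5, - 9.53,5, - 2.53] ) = [ - 10 , -9.53, - 5, - 5,-5 , - 4, - 2.53, - 1,-3/4, - 1/14,0, 1.91,  5 , 5, 7]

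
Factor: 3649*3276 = 2^2*3^2*7^1*13^1*41^1*89^1 = 11954124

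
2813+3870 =6683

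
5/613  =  5/613 = 0.01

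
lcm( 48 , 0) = 0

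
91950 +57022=148972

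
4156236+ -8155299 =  - 3999063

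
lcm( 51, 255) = 255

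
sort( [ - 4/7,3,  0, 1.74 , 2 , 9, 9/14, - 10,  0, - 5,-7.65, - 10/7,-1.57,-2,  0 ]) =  [-10, - 7.65, - 5,-2, - 1.57, - 10/7, - 4/7,0,0,  0,9/14,1.74,2,3,9]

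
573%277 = 19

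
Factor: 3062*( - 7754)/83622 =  - 11871374/41811 = - 2^1 * 3^( - 1)* 7^( - 1)*11^( - 1)*181^(  -  1)*1531^1*3877^1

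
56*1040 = 58240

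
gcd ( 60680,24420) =740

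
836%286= 264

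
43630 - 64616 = - 20986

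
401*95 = 38095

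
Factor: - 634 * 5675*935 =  - 3364083250=   - 2^1*5^3*11^1*17^1*227^1*317^1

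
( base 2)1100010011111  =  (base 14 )2423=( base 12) 3793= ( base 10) 6303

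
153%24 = 9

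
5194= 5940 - 746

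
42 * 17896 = 751632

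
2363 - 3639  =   - 1276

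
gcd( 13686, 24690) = 6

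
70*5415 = 379050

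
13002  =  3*4334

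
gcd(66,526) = 2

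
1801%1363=438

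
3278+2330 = 5608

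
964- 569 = 395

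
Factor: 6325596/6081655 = 2^2*3^2 * 5^( - 1 ) * 29^1 * 73^1*83^1*109^( - 1) *11159^( - 1 ) 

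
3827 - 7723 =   -  3896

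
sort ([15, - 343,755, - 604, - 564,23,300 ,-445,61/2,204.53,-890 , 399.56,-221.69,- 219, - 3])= [ - 890 ,-604, - 564, - 445, - 343, - 221.69,-219, - 3, 15,23,61/2, 204.53, 300,399.56,755]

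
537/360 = 1 + 59/120  =  1.49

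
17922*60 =1075320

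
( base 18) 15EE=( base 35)6AI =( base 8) 17046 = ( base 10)7718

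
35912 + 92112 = 128024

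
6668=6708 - 40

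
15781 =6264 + 9517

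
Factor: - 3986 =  - 2^1*1993^1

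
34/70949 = 34/70949=0.00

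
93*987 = 91791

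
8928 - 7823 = 1105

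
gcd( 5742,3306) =174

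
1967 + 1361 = 3328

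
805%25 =5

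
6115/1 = 6115=6115.00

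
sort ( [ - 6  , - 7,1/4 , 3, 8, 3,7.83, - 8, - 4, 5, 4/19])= [ - 8, - 7, - 6,-4,4/19, 1/4,3, 3,5, 7.83,8 ]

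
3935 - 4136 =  - 201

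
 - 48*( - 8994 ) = 431712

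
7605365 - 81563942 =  - 73958577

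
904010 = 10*90401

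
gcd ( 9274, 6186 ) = 2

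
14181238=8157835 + 6023403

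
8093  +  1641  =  9734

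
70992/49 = 70992/49 = 1448.82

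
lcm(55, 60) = 660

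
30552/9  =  3394  +  2/3 = 3394.67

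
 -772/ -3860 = 1/5 = 0.20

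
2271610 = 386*5885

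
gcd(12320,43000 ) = 40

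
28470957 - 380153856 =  - 351682899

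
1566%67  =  25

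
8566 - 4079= 4487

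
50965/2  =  50965/2  =  25482.50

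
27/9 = 3 = 3.00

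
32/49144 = 4/6143 = 0.00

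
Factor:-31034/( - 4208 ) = 2^(-3)* 59^1 =59/8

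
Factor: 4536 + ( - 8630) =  - 2^1*23^1*89^1 = - 4094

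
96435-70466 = 25969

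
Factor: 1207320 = 2^3*3^1*5^1*10061^1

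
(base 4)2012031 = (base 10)8589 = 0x218D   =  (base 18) 1893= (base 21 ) JA0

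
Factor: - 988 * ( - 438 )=2^3*3^1*13^1 * 19^1 * 73^1 = 432744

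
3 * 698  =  2094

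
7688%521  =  394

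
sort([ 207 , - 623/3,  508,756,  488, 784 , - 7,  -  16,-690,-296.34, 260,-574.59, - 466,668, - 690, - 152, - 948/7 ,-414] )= [ - 690, - 690, - 574.59, - 466, - 414, - 296.34,  -  623/3, - 152, - 948/7,- 16, - 7,207, 260, 488, 508, 668, 756,784] 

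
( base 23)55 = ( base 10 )120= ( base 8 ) 170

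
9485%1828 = 345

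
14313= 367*39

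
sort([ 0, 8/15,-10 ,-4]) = [ - 10,- 4, 0, 8/15] 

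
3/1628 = 3/1628 = 0.00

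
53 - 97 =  - 44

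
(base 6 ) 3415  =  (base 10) 803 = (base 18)28b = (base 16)323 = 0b1100100011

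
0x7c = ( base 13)97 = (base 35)3j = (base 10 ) 124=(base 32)3S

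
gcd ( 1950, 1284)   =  6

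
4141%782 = 231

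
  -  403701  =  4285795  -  4689496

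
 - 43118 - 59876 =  - 102994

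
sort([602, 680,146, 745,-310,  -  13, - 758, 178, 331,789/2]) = [ - 758, - 310, - 13 , 146, 178, 331,789/2, 602,680, 745]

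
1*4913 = 4913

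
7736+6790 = 14526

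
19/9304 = 19/9304 = 0.00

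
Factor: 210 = 2^1*3^1* 5^1*7^1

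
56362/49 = 56362/49=1150.24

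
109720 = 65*1688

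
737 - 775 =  - 38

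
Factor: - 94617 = - 3^2*10513^1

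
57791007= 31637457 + 26153550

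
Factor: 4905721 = 4905721^1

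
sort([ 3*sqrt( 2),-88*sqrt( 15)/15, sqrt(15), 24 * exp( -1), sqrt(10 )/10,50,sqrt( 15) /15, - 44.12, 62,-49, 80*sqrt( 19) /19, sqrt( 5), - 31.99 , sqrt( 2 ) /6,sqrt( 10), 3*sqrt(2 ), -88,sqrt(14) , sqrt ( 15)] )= [ - 88  ,  -  49,-44.12,-31.99, - 88*sqrt( 15)/15,sqrt ( 2)/6, sqrt( 15)/15, sqrt( 10)/10,sqrt(5 ), sqrt(10), sqrt(14),sqrt( 15 ),  sqrt( 15), 3*sqrt(2 ), 3*sqrt(2 ) , 24*exp ( - 1 ) , 80*sqrt(19 ) /19,50, 62]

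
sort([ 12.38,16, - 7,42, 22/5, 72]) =[ - 7 , 22/5 , 12.38 , 16,42, 72 ]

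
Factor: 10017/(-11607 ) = -63/73 = - 3^2*  7^1*73^( - 1) 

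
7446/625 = 7446/625 = 11.91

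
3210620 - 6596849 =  - 3386229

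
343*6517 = 2235331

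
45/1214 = 45/1214 = 0.04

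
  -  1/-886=1/886  =  0.00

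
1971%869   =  233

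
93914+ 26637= 120551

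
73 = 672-599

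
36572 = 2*18286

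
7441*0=0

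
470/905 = 94/181 = 0.52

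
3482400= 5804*600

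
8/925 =8/925 = 0.01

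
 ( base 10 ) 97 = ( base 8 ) 141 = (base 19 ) 52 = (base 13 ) 76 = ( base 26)3j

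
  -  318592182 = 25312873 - 343905055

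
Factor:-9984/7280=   -  48/35 = -2^4*3^1*5^ ( - 1 )*7^ (- 1)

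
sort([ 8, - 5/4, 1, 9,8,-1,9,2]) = [ -5/4,-1,  1,2,8,8, 9,9 ] 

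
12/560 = 3/140 = 0.02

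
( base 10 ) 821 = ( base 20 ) 211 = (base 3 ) 1010102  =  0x335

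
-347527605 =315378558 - 662906163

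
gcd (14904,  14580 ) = 324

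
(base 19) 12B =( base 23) HJ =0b110011010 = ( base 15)1c5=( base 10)410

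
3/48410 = 3/48410 = 0.00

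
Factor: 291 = 3^1*97^1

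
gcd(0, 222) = 222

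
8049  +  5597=13646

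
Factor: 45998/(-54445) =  - 2^1*5^(-1)*109^1*211^1*10889^( - 1)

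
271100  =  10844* 25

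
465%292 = 173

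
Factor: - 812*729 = - 2^2*3^6*7^1*29^1=- 591948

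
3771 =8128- 4357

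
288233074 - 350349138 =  - 62116064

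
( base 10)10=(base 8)12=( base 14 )a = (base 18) a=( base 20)A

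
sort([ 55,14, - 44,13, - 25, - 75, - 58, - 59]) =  [ - 75, - 59, - 58, - 44 , - 25,13, 14, 55]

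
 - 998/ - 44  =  22 + 15/22 = 22.68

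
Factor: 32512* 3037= 98738944=2^8*127^1 * 3037^1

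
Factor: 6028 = 2^2*11^1*137^1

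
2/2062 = 1/1031=0.00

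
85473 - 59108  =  26365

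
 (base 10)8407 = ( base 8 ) 20327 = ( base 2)10000011010111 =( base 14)30C7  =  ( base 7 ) 33340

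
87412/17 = 87412/17 = 5141.88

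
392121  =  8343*47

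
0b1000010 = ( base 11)60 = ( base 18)3C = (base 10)66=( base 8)102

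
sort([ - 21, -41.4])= [ - 41.4,  -  21]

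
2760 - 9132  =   - 6372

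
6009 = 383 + 5626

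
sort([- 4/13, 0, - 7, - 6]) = [-7, - 6, - 4/13,0]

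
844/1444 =211/361 = 0.58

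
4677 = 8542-3865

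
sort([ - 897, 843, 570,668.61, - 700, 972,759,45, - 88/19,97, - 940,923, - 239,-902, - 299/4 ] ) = [ - 940, - 902 , - 897, - 700, - 239, - 299/4,-88/19,45, 97, 570, 668.61, 759, 843, 923, 972] 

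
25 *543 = 13575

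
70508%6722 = 3288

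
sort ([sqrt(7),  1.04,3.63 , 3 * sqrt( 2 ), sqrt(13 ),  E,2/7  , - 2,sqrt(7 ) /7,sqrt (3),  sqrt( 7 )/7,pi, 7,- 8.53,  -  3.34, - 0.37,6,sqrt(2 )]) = [ - 8.53, - 3.34 , - 2,- 0.37, 2/7,sqrt( 7 )/7,  sqrt(7 ) /7, 1.04, sqrt( 2),sqrt(3), sqrt(7 ) , E,pi,sqrt ( 13),  3.63, 3*sqrt(2), 6,  7 ] 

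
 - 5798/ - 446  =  13/1=13.00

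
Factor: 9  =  3^2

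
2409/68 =35+29/68 =35.43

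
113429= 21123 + 92306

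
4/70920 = 1/17730 = 0.00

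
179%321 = 179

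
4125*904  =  3729000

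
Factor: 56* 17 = 952 = 2^3*7^1*17^1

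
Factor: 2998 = 2^1*1499^1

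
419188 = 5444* 77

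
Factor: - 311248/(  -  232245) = 2^4 * 3^( - 2 )*5^( - 1) *7^2*13^( - 1) = 784/585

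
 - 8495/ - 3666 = 2 + 1163/3666  =  2.32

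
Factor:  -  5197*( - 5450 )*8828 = 250041182200=2^3*5^2*109^1*2207^1*5197^1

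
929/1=929  =  929.00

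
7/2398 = 7/2398 =0.00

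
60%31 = 29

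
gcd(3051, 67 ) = 1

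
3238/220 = 14+79/110 = 14.72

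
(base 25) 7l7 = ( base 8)11453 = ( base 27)6JK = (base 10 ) 4907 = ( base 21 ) b2e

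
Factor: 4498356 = 2^2*3^1 * 41^2*223^1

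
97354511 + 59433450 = 156787961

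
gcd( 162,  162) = 162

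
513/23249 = 513/23249 = 0.02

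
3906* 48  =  187488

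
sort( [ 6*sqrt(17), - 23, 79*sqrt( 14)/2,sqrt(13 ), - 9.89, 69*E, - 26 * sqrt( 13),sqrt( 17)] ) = [ - 26 * sqrt( 13), - 23, -9.89, sqrt( 13), sqrt (17),6 * sqrt( 17), 79 * sqrt( 14)/2,69 * E ] 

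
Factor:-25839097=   -  23^1*1123439^1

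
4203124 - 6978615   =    -  2775491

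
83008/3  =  27669+1/3 =27669.33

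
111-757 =-646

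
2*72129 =144258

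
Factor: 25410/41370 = 121/197 =11^2*197^(  -  1 ) 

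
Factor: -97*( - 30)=2910 = 2^1*3^1*5^1*97^1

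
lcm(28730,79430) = 1350310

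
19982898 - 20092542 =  - 109644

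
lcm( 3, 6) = 6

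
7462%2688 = 2086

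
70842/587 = 70842/587=120.68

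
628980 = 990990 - 362010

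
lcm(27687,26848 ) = 885984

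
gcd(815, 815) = 815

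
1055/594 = 1055/594=1.78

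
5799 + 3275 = 9074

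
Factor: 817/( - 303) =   -  3^( - 1)*19^1 * 43^1*101^( - 1 ) 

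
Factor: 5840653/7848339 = 3^( - 1) * 7^2*13^1*17^(  -  1 )  *53^1*173^1*153889^(-1) 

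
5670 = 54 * 105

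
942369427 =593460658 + 348908769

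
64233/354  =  21411/118= 181.45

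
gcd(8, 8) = 8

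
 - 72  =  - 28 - 44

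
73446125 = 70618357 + 2827768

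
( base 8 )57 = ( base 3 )1202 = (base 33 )1e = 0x2f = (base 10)47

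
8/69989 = 8/69989 = 0.00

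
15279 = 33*463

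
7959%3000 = 1959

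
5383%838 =355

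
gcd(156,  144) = 12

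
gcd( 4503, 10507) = 1501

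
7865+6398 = 14263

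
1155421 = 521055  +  634366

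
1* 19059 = 19059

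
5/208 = 5/208 = 0.02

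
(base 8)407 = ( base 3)100202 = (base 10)263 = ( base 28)9b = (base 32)87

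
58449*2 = 116898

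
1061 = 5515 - 4454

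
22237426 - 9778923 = 12458503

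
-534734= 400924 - 935658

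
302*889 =268478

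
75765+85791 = 161556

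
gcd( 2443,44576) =7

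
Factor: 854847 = 3^3*7^1 * 4523^1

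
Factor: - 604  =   - 2^2 * 151^1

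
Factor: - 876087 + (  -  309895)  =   - 1185982 = - 2^1*7^1 *84713^1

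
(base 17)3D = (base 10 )64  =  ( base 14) 48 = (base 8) 100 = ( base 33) 1v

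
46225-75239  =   -29014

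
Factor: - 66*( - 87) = 5742 =2^1 * 3^2*11^1 * 29^1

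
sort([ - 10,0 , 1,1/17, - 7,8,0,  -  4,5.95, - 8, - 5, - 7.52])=[-10, - 8,-7.52, - 7, - 5,- 4, 0,0, 1/17, 1,5.95,8] 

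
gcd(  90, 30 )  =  30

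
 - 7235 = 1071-8306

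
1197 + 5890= 7087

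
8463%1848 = 1071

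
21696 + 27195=48891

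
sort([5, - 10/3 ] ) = [ - 10/3 , 5]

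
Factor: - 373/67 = - 67^( - 1 )*373^1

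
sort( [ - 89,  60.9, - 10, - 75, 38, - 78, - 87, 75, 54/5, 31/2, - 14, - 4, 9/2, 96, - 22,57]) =[  -  89, - 87, - 78, - 75, - 22, - 14, - 10,-4, 9/2,54/5,  31/2,38,57,  60.9, 75, 96]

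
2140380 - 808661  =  1331719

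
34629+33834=68463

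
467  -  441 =26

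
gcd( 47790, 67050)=90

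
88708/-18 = - 44354/9 = -4928.22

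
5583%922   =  51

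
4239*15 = 63585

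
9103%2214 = 247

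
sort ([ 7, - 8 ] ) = [-8,  7 ] 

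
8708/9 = 8708/9 = 967.56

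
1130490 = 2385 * 474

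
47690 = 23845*2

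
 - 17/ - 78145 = 17/78145 = 0.00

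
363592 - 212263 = 151329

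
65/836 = 65/836 = 0.08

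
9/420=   3/140 = 0.02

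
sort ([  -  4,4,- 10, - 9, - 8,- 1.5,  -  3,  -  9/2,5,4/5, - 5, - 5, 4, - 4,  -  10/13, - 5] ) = [ -10,-9 ,-8,  -  5, - 5,  -  5, - 9/2, - 4,  -  4, - 3, -1.5 ,-10/13, 4/5,4, 4,5]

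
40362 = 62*651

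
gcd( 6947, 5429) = 1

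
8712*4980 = 43385760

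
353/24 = 353/24 =14.71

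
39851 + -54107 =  - 14256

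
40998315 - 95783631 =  - 54785316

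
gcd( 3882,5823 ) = 1941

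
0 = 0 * 621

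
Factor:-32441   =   - 32441^1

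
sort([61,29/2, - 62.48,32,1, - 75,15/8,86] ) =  [ - 75, - 62.48,1,15/8,29/2,32, 61, 86] 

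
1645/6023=1645/6023 = 0.27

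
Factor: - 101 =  - 101^1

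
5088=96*53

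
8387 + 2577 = 10964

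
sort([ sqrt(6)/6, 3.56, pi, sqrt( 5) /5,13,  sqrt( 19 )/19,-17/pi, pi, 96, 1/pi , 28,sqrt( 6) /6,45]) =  [-17/pi, sqrt ( 19 ) /19  ,  1/pi,sqrt(6) /6, sqrt( 6)/6, sqrt(5)/5,pi,pi,3.56,13,28,45, 96 ] 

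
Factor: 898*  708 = 635784= 2^3 * 3^1 * 59^1*449^1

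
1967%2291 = 1967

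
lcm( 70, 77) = 770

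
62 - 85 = - 23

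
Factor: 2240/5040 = 4/9= 2^2 * 3^( - 2 )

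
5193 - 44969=-39776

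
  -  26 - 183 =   -  209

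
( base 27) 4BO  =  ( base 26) 4kd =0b110010100101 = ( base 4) 302211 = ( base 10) 3237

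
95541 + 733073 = 828614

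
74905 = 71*1055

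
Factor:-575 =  - 5^2*23^1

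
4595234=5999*766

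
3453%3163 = 290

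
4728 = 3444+1284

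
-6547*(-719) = 4707293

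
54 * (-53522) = - 2890188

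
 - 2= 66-68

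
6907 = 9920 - 3013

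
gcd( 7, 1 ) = 1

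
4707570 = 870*5411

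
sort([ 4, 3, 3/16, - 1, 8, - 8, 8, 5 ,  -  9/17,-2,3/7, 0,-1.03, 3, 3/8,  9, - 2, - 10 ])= [ - 10, - 8, - 2, - 2, - 1.03,-1, - 9/17 , 0, 3/16,3/8,3/7,  3 , 3, 4, 5, 8, 8, 9]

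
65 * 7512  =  488280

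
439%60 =19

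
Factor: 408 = 2^3*3^1*17^1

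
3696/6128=231/383 = 0.60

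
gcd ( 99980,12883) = 1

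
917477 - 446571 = 470906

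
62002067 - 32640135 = 29361932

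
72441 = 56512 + 15929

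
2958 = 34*87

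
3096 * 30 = 92880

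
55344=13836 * 4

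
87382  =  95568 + -8186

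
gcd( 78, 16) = 2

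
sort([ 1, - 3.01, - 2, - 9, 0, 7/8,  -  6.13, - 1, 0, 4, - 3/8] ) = [ - 9,  -  6.13, - 3.01, - 2, - 1, - 3/8, 0,0, 7/8, 1,4]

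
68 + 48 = 116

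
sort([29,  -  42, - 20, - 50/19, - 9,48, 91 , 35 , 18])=[-42, - 20, -9, - 50/19,18, 29, 35, 48,91]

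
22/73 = 22/73 = 0.30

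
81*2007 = 162567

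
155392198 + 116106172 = 271498370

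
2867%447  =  185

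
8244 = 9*916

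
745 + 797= 1542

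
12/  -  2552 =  - 3/638 =-0.00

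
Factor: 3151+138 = 11^1  *  13^1 *23^1 = 3289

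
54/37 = 54/37 = 1.46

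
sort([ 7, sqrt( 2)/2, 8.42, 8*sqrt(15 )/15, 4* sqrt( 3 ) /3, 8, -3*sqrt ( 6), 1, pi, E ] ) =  [-3*sqrt(6), sqrt(2)/2,1, 8* sqrt( 15)/15, 4 * sqrt(3)/3, E, pi, 7, 8, 8.42]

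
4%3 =1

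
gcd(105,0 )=105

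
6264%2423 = 1418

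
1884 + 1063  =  2947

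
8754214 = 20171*434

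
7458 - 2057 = 5401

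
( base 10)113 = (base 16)71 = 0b1110001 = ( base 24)4h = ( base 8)161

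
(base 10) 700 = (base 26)10o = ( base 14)380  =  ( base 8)1274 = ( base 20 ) 1f0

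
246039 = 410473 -164434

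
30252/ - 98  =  -15126/49 = - 308.69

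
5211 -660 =4551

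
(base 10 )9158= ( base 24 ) fle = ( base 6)110222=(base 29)apn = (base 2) 10001111000110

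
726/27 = 242/9=26.89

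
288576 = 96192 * 3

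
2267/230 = 9 +197/230 = 9.86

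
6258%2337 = 1584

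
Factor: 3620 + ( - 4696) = -2^2*269^1= - 1076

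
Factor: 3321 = 3^4*41^1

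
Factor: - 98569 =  - 241^1*409^1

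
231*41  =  9471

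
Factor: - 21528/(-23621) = 2^3  *  3^2*79^( - 1 )= 72/79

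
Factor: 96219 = 3^2*10691^1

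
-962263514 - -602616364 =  - 359647150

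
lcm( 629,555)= 9435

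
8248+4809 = 13057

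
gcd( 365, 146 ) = 73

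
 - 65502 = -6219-59283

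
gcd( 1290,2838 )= 258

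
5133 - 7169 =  - 2036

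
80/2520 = 2/63 = 0.03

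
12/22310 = 6/11155 = 0.00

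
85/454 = 85/454 = 0.19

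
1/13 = 1/13  =  0.08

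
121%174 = 121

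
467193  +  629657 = 1096850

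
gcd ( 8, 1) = 1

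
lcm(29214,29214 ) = 29214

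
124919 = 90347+34572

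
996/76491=332/25497 = 0.01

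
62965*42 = 2644530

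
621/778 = 621/778= 0.80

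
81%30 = 21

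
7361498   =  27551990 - 20190492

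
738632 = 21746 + 716886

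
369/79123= 369/79123 = 0.00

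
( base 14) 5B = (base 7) 144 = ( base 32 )2h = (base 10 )81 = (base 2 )1010001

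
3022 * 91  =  275002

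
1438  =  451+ 987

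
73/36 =73/36 = 2.03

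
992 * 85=84320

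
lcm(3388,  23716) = 23716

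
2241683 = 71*31573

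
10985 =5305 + 5680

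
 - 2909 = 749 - 3658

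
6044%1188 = 104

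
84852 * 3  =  254556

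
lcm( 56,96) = 672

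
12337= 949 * 13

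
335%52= 23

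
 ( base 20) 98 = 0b10111100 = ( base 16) bc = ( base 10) 188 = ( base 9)228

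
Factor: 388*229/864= 22213/216=2^( - 3)*3^( - 3)*97^1 * 229^1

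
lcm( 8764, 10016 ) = 70112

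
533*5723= 3050359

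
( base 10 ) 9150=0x23BE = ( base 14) 3498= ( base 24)fl6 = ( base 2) 10001110111110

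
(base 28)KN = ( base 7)1462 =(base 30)jd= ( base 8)1107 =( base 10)583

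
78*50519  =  3940482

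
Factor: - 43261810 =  - 2^1*5^1*61^1*70921^1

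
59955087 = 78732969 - 18777882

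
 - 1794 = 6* ( - 299 )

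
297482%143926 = 9630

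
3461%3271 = 190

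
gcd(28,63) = 7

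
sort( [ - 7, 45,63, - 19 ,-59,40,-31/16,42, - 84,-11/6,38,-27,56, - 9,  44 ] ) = [ - 84 , - 59, -27, - 19,-9, - 7, -31/16,-11/6,38,  40,42,44, 45, 56,63] 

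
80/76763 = 80/76763 = 0.00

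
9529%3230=3069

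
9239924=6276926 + 2962998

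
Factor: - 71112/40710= -11852/6785 =-2^2 * 5^( - 1 )* 23^( - 1 )*59^(  -  1)*2963^1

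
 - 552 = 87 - 639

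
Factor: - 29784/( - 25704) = 3^( - 2)*7^( - 1 )*73^1 = 73/63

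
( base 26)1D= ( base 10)39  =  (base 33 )16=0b100111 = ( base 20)1j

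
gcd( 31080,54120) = 120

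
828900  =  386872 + 442028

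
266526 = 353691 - 87165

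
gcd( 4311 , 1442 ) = 1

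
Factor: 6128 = 2^4*383^1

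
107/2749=107/2749 = 0.04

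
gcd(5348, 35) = 7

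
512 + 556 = 1068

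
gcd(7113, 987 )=3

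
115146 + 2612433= 2727579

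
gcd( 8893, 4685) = 1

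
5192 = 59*88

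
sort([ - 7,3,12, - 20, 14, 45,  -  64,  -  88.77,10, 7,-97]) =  [ - 97,-88.77, - 64 , - 20,-7,3,7,10, 12,14,45] 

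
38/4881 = 38/4881 = 0.01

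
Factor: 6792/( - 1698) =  - 2^2= - 4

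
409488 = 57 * 7184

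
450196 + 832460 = 1282656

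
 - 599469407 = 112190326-711659733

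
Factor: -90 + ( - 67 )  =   -157^1 = -  157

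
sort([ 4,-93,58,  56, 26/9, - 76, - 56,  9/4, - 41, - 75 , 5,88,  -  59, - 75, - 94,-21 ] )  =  [  -  94,-93 ,  -  76, - 75, -75,-59,-56, - 41,-21,  9/4,26/9,4, 5,  56, 58,88]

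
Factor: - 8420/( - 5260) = 263^(-1)*421^1=421/263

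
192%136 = 56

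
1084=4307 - 3223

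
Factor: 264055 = 5^1 * 11^1*4801^1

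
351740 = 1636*215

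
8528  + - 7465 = 1063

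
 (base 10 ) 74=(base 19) 3H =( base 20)3E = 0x4a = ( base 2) 1001010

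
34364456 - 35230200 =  - 865744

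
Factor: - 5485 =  - 5^1*1097^1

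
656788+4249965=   4906753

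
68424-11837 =56587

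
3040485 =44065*69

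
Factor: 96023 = 131^1 *733^1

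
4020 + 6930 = 10950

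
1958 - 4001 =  - 2043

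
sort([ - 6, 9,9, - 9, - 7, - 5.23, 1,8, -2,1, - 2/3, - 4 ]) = [ - 9, - 7, - 6,-5.23 , - 4, - 2,  -  2/3,  1, 1  ,  8,  9, 9]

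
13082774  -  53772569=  - 40689795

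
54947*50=2747350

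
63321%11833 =4156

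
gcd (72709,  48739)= 799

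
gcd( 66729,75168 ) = 87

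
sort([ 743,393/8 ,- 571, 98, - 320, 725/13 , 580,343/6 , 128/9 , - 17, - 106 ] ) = [-571,- 320, - 106 ,  -  17, 128/9,393/8,725/13, 343/6,  98, 580,743]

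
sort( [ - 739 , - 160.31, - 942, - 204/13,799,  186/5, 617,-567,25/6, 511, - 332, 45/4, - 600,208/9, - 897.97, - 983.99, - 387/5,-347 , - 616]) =[ - 983.99 , - 942, - 897.97, -739 ,-616, - 600 , - 567, - 347, - 332, - 160.31, - 387/5, - 204/13,25/6, 45/4, 208/9, 186/5,511,617, 799]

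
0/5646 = 0 =0.00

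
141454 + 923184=1064638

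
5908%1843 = 379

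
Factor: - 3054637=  - 3054637^1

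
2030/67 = 2030/67 = 30.30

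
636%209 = 9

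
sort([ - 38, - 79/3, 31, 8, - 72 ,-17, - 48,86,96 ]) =[ - 72, - 48,-38, - 79/3 , - 17,  8 , 31, 86,96 ]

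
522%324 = 198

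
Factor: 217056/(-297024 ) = - 2^( - 1)*13^(-1) * 19^1 = - 19/26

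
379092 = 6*63182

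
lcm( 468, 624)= 1872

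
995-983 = 12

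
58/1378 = 29/689 = 0.04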